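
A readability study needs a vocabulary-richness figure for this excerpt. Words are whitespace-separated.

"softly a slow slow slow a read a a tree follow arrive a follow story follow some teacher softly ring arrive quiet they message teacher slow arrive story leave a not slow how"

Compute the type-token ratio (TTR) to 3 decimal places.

0.515

N = 33 tokens, V = 17 types.
TTR = V / N = 17 / 33 = 0.515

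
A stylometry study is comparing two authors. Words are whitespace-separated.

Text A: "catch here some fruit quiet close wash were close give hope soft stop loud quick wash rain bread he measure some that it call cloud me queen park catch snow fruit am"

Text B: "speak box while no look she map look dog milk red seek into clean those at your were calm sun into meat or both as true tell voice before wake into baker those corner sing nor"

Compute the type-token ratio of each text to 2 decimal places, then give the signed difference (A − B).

TTR(A) = 27/32 = 0.84
TTR(B) = 32/36 = 0.89
Difference = 0.84 − 0.89 = -0.05

-0.05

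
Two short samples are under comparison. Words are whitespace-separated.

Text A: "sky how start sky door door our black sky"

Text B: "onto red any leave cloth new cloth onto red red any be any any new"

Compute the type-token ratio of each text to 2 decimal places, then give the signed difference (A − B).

0.20

TTR(A) = 6/9 = 0.67
TTR(B) = 7/15 = 0.47
Difference = 0.67 − 0.47 = 0.20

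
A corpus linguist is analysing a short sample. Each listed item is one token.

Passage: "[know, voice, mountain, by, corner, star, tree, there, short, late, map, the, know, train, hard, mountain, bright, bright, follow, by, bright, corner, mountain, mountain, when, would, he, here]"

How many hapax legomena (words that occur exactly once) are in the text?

Frequencies: mountain:4, bright:3, know:2, by:2, corner:2, voice:1, star:1, tree:1, there:1, short:1, late:1, map:1, the:1, train:1, hard:1, follow:1, when:1, would:1, he:1, here:1
Hapax (freq=1): follow, hard, he, here, late, map, short, star, the, there, train, tree, voice, when, would

15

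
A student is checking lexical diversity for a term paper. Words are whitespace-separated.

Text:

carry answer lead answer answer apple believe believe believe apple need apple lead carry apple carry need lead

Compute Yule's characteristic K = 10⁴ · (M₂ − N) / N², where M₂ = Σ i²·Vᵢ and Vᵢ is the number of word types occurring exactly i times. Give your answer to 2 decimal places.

1172.84

Frequencies: apple:4, carry:3, answer:3, lead:3, believe:3, need:2
N = 18. Frequency spectrum: V_2=1, V_3=4, V_4=1
M₂ = 2²·1 + 3²·4 + 4²·1 = 56
K = 10000 × (56 − 18) / 18² = 1172.84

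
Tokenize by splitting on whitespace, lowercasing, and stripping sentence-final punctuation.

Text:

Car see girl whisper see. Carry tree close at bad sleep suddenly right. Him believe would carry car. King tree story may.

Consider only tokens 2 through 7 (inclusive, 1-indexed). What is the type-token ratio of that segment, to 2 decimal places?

0.83

Segment tokens 2–7: see, girl, whisper, see, carry, tree
Segment N = 6, segment V = 5.
TTR = 5 / 6 = 0.83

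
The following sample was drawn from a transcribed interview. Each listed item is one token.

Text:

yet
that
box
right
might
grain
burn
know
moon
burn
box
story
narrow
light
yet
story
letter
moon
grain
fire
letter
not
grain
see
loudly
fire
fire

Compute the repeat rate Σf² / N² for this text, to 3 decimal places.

Frequencies: grain:3, fire:3, yet:2, box:2, burn:2, moon:2, story:2, letter:2, that:1, right:1, might:1, know:1, narrow:1, light:1, not:1, see:1, loudly:1
Σf² = 51; N² = 729
Repeat rate = 51 / 729 = 0.070

0.070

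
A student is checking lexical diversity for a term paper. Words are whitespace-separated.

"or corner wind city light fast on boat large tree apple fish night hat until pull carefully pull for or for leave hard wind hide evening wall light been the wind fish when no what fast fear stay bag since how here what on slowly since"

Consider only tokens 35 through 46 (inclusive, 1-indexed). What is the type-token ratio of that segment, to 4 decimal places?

Segment tokens 35–46: what, fast, fear, stay, bag, since, how, here, what, on, slowly, since
Segment N = 12, segment V = 10.
TTR = 10 / 12 = 0.8333

0.8333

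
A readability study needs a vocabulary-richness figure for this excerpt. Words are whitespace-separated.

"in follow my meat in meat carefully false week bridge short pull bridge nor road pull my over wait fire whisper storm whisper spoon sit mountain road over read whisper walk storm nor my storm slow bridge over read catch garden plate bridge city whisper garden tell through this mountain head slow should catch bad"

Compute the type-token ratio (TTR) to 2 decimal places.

0.60

N = 55 tokens, V = 33 types.
TTR = V / N = 33 / 55 = 0.60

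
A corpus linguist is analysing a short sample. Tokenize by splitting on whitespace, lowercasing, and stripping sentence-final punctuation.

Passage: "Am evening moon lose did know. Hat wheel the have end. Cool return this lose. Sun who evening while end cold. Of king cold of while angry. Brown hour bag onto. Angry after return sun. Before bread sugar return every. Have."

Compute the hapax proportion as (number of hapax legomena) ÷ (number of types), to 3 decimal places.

0.667

Frequencies: return:3, evening:2, lose:2, have:2, end:2, sun:2, while:2, cold:2, of:2, angry:2, am:1, moon:1, did:1, know:1, hat:1, wheel:1, the:1, cool:1, this:1, who:1, … (10 more, each freq 1)
Hapax count = 20; type count = 30.
Ratio = 20 / 30 = 0.667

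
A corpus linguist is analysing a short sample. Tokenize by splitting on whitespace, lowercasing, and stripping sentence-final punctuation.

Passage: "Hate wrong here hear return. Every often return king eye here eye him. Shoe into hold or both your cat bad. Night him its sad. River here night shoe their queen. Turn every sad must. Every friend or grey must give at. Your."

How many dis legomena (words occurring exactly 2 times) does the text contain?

9

Frequencies: here:3, every:3, return:2, eye:2, him:2, shoe:2, or:2, your:2, night:2, sad:2, must:2, hate:1, wrong:1, hear:1, often:1, king:1, into:1, hold:1, both:1, cat:1, … (10 more, each freq 1)
Words with frequency 2: eye, him, must, night, or, return, sad, shoe, your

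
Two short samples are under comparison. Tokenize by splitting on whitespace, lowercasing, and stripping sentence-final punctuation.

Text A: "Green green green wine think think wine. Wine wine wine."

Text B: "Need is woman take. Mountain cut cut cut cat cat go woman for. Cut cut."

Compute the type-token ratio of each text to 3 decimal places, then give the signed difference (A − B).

-0.300

TTR(A) = 3/10 = 0.300
TTR(B) = 9/15 = 0.600
Difference = 0.300 − 0.600 = -0.300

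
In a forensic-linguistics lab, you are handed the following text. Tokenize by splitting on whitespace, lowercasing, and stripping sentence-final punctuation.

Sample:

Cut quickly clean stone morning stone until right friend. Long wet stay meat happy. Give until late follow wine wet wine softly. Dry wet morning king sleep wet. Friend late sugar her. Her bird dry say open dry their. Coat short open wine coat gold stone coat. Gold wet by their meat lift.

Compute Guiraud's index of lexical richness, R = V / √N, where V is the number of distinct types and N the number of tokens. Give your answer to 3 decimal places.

4.396

N = 53, V = 32.
√N = 7.280110
R = 32 / 7.280110 = 4.396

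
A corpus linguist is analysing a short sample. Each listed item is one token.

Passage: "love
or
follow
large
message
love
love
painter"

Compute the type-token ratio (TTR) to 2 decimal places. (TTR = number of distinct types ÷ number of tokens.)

0.75

N = 8 tokens, V = 6 types.
TTR = V / N = 6 / 8 = 0.75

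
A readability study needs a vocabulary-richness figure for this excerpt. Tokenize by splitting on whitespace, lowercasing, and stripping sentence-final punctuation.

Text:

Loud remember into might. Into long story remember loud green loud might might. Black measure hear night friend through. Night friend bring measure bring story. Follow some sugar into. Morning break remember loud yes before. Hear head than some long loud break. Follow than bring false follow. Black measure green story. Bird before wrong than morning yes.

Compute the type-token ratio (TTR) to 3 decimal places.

0.456

N = 57 tokens, V = 26 types.
TTR = V / N = 26 / 57 = 0.456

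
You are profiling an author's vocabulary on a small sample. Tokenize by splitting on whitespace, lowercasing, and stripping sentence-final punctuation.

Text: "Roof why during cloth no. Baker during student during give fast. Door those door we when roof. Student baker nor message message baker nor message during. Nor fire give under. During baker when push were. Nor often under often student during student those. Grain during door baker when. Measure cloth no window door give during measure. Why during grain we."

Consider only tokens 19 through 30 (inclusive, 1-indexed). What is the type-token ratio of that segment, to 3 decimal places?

Segment tokens 19–30: baker, nor, message, message, baker, nor, message, during, nor, fire, give, under
Segment N = 12, segment V = 7.
TTR = 7 / 12 = 0.583

0.583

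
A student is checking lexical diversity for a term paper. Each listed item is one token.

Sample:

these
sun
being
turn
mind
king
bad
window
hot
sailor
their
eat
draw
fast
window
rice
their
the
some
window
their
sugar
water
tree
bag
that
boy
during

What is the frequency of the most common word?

3

Frequencies: window:3, their:3, these:1, sun:1, being:1, turn:1, mind:1, king:1, bad:1, hot:1, sailor:1, eat:1, draw:1, fast:1, rice:1, the:1, some:1, sugar:1, water:1, tree:1, … (4 more, each freq 1)
Most common: 'window' with frequency 3.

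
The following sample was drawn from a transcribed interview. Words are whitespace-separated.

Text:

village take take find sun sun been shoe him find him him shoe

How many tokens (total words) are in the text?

Tokens: village, take, take, find, sun, sun, been, shoe, him, find, him, him, shoe
N = 13

13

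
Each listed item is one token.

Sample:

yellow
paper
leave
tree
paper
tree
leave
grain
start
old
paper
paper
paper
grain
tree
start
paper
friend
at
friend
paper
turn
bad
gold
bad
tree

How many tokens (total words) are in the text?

26

Tokens: yellow, paper, leave, tree, paper, tree, leave, grain, start, old, paper, paper, paper, grain, tree, start, paper, friend, at, friend, paper, turn, bad, gold, bad, tree
N = 26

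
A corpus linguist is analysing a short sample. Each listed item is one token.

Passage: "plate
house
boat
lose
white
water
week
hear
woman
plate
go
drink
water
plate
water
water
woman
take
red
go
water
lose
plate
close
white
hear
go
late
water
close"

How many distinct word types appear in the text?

Distinct types: {boat, close, drink, go, hear, house, late, lose, plate, red, take, water, week, white, woman}
V = 15

15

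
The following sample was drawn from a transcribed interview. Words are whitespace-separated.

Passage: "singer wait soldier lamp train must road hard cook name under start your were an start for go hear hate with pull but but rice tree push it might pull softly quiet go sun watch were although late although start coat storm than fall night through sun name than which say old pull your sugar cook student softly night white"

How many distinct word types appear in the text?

45

Distinct types: {although, an, but, coat, cook, fall, for, go, hard, hate, hear, it, lamp, late, might, must, name, night, old, pull, push, quiet, rice, road, say, singer, softly, soldier, start, storm, student, sugar, sun, than, through, train, tree, under, wait, watch, were, which, white, with, your}
V = 45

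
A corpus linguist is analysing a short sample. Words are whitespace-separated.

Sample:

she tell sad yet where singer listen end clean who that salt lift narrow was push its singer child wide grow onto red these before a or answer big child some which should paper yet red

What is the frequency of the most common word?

Frequencies: yet:2, singer:2, child:2, red:2, she:1, tell:1, sad:1, where:1, listen:1, end:1, clean:1, who:1, that:1, salt:1, lift:1, narrow:1, was:1, push:1, its:1, wide:1, … (12 more, each freq 1)
Most common: 'yet' with frequency 2.

2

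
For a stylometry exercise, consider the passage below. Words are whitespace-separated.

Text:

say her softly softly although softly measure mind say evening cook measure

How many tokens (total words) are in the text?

12

Tokens: say, her, softly, softly, although, softly, measure, mind, say, evening, cook, measure
N = 12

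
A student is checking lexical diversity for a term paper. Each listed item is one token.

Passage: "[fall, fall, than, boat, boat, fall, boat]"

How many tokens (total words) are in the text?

Tokens: fall, fall, than, boat, boat, fall, boat
N = 7

7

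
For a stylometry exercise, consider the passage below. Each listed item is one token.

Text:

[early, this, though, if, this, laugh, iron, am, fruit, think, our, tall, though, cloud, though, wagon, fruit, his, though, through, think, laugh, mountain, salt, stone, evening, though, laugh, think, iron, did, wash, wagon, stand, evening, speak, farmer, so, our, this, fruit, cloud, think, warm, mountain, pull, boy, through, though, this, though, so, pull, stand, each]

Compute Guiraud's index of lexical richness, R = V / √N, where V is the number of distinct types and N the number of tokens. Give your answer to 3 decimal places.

3.910

N = 55, V = 29.
√N = 7.416198
R = 29 / 7.416198 = 3.910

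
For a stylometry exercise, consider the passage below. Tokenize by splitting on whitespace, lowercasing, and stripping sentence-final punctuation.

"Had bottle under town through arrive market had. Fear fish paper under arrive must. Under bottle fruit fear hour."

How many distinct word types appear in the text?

13

Distinct types: {arrive, bottle, fear, fish, fruit, had, hour, market, must, paper, through, town, under}
V = 13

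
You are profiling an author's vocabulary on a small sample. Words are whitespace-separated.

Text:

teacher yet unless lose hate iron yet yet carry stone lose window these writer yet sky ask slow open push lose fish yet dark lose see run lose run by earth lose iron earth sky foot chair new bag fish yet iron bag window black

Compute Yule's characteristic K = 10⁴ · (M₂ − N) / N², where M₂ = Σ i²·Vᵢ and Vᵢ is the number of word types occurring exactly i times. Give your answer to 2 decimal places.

Frequencies: yet:6, lose:6, iron:3, window:2, sky:2, fish:2, run:2, earth:2, bag:2, teacher:1, unless:1, hate:1, carry:1, stone:1, these:1, writer:1, ask:1, slow:1, open:1, push:1, … (7 more, each freq 1)
N = 45. Frequency spectrum: V_1=18, V_2=6, V_3=1, V_6=2
M₂ = 1²·18 + 2²·6 + 3²·1 + 6²·2 = 123
K = 10000 × (123 − 45) / 45² = 385.19

385.19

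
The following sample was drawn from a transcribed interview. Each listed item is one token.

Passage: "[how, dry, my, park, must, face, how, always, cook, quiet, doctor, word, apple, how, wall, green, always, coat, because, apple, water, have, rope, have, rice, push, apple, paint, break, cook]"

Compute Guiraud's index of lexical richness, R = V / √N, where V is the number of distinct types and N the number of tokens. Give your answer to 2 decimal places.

4.20

N = 30, V = 23.
√N = 5.477226
R = 23 / 5.477226 = 4.20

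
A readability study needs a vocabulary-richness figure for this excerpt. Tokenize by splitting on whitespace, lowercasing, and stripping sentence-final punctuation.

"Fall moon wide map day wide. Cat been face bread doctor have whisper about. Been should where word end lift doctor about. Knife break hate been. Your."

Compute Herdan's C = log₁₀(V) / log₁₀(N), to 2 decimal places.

N = 27, V = 22.
log₁₀(V) = 1.342423, log₁₀(N) = 1.431364
C = 1.342423 / 1.431364 = 0.94

0.94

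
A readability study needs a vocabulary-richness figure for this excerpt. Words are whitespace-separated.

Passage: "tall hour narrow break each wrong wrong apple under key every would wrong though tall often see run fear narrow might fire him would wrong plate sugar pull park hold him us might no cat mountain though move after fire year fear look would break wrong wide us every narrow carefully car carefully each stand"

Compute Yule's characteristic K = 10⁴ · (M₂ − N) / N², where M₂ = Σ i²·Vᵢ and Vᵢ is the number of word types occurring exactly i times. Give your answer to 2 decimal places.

178.51

Frequencies: wrong:5, narrow:3, would:3, tall:2, break:2, each:2, every:2, though:2, fear:2, might:2, fire:2, him:2, us:2, carefully:2, hour:1, apple:1, under:1, key:1, often:1, see:1, … (16 more, each freq 1)
N = 55. Frequency spectrum: V_1=22, V_2=11, V_3=2, V_5=1
M₂ = 1²·22 + 2²·11 + 3²·2 + 5²·1 = 109
K = 10000 × (109 − 55) / 55² = 178.51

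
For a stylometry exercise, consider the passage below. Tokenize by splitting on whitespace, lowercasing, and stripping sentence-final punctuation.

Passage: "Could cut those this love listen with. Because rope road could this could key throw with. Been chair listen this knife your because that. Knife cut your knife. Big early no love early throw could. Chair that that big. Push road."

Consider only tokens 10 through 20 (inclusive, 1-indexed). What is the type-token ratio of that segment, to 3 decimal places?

Segment tokens 10–20: road, could, this, could, key, throw, with, been, chair, listen, this
Segment N = 11, segment V = 9.
TTR = 9 / 11 = 0.818

0.818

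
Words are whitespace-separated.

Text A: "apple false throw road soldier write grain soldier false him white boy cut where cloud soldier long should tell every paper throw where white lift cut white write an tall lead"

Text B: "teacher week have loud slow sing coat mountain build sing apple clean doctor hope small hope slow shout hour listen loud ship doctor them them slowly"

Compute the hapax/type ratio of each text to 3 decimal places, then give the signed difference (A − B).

A: hapax=15, V=22, ratio=0.682
B: hapax=14, V=20, ratio=0.700
Difference = 0.682 − 0.700 = -0.018

-0.018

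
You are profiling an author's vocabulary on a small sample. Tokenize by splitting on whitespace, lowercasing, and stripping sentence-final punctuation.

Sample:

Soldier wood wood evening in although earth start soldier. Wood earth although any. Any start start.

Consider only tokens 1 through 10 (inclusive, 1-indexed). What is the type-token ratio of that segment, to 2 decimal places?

0.70

Segment tokens 1–10: soldier, wood, wood, evening, in, although, earth, start, soldier, wood
Segment N = 10, segment V = 7.
TTR = 7 / 10 = 0.70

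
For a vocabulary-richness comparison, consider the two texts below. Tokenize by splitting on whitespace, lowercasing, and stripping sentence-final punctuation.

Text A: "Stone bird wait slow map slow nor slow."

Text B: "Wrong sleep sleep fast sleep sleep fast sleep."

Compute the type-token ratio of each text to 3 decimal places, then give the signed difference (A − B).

TTR(A) = 6/8 = 0.750
TTR(B) = 3/8 = 0.375
Difference = 0.750 − 0.375 = 0.375

0.375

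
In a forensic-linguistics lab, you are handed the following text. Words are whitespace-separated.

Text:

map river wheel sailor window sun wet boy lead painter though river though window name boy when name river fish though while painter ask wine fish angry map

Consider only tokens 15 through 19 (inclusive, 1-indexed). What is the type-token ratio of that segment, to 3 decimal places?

0.800

Segment tokens 15–19: name, boy, when, name, river
Segment N = 5, segment V = 4.
TTR = 4 / 5 = 0.800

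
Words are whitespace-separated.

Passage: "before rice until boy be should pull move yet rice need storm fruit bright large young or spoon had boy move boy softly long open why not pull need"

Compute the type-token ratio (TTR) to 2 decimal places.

0.79

N = 29 tokens, V = 23 types.
TTR = V / N = 23 / 29 = 0.79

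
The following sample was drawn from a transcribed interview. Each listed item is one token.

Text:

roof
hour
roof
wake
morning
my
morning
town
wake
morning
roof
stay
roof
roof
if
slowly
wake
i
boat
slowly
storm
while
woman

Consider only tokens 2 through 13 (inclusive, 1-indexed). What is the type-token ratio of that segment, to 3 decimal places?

0.583

Segment tokens 2–13: hour, roof, wake, morning, my, morning, town, wake, morning, roof, stay, roof
Segment N = 12, segment V = 7.
TTR = 7 / 12 = 0.583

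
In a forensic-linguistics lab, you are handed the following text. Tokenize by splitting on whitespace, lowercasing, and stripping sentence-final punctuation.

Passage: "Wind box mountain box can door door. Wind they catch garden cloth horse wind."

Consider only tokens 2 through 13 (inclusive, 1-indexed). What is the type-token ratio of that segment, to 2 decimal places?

Segment tokens 2–13: box, mountain, box, can, door, door, wind, they, catch, garden, cloth, horse
Segment N = 12, segment V = 10.
TTR = 10 / 12 = 0.83

0.83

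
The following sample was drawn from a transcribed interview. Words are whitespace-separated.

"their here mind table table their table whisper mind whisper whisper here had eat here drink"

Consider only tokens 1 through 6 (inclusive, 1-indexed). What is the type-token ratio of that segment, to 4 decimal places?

Segment tokens 1–6: their, here, mind, table, table, their
Segment N = 6, segment V = 4.
TTR = 4 / 6 = 0.6667

0.6667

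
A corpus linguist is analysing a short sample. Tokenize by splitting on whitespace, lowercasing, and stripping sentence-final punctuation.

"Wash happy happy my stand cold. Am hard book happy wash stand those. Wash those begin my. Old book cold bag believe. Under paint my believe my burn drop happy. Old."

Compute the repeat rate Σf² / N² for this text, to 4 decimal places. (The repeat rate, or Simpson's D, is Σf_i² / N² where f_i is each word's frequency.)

Frequencies: happy:4, my:4, wash:3, stand:2, cold:2, book:2, those:2, old:2, believe:2, am:1, hard:1, begin:1, bag:1, under:1, paint:1, burn:1, drop:1
Σf² = 73; N² = 961
Repeat rate = 73 / 961 = 0.0760

0.0760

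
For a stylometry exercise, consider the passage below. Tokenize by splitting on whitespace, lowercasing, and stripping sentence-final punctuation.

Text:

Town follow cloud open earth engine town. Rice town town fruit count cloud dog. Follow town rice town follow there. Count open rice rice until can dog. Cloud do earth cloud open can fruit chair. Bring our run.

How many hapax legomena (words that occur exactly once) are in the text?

8

Frequencies: town:6, cloud:4, rice:4, follow:3, open:3, earth:2, fruit:2, count:2, dog:2, can:2, engine:1, there:1, until:1, do:1, chair:1, bring:1, our:1, run:1
Hapax (freq=1): bring, chair, do, engine, our, run, there, until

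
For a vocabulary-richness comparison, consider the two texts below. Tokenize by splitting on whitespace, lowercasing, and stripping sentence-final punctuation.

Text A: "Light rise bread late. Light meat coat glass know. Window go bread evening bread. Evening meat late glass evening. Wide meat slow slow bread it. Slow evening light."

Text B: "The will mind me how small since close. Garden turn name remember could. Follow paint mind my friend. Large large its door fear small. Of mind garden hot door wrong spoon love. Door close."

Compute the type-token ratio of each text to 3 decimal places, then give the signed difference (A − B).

-0.265

TTR(A) = 14/28 = 0.500
TTR(B) = 26/34 = 0.765
Difference = 0.500 − 0.765 = -0.265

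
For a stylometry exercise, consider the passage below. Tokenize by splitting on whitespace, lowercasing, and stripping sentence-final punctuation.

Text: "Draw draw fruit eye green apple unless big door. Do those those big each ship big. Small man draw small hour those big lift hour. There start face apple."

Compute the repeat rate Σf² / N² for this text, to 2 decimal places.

Frequencies: big:4, draw:3, those:3, apple:2, small:2, hour:2, fruit:1, eye:1, green:1, unless:1, door:1, do:1, each:1, ship:1, man:1, lift:1, there:1, start:1, face:1
Σf² = 59; N² = 841
Repeat rate = 59 / 841 = 0.07

0.07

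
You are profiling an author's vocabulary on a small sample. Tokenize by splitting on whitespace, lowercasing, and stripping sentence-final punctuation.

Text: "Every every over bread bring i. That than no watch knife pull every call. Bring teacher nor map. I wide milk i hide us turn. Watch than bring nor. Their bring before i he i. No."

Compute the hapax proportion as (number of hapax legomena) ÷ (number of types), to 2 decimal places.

0.70

Frequencies: i:5, bring:4, every:3, than:2, no:2, watch:2, nor:2, over:1, bread:1, that:1, knife:1, pull:1, call:1, teacher:1, map:1, wide:1, milk:1, hide:1, us:1, turn:1, … (3 more, each freq 1)
Hapax count = 16; type count = 23.
Ratio = 16 / 23 = 0.70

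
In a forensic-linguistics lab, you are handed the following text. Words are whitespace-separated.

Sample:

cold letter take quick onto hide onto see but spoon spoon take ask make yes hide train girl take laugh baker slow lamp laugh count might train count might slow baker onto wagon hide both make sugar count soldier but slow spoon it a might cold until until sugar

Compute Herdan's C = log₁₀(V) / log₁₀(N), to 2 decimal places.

N = 49, V = 27.
log₁₀(V) = 1.431364, log₁₀(N) = 1.690196
C = 1.431364 / 1.690196 = 0.85

0.85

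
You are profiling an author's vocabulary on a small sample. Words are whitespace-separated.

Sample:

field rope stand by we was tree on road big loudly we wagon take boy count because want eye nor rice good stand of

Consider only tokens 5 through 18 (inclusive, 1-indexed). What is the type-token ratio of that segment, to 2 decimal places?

0.93

Segment tokens 5–18: we, was, tree, on, road, big, loudly, we, wagon, take, boy, count, because, want
Segment N = 14, segment V = 13.
TTR = 13 / 14 = 0.93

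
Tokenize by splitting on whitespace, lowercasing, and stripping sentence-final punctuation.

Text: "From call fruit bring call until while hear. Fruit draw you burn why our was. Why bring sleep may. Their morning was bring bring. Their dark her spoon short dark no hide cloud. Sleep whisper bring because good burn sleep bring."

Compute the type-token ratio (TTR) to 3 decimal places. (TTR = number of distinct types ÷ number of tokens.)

N = 41 tokens, V = 27 types.
TTR = V / N = 27 / 41 = 0.659

0.659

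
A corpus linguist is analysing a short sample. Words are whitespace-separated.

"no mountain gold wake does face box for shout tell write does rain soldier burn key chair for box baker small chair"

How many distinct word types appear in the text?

Distinct types: {baker, box, burn, chair, does, face, for, gold, key, mountain, no, rain, shout, small, soldier, tell, wake, write}
V = 18

18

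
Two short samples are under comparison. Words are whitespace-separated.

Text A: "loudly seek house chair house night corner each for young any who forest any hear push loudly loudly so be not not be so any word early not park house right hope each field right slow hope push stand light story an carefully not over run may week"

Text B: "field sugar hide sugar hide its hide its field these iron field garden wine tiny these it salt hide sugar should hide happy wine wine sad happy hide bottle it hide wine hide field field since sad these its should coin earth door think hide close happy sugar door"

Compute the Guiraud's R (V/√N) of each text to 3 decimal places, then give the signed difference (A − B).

A: V=33, N=48, R=4.763
B: V=21, N=49, R=3.000
Difference = 4.763 − 3.000 = 1.763

1.763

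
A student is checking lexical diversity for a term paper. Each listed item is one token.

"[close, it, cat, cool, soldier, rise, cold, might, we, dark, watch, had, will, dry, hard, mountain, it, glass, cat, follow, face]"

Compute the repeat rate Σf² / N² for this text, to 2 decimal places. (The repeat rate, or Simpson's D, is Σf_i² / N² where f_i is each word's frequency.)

Frequencies: it:2, cat:2, close:1, cool:1, soldier:1, rise:1, cold:1, might:1, we:1, dark:1, watch:1, had:1, will:1, dry:1, hard:1, mountain:1, glass:1, follow:1, face:1
Σf² = 25; N² = 441
Repeat rate = 25 / 441 = 0.06

0.06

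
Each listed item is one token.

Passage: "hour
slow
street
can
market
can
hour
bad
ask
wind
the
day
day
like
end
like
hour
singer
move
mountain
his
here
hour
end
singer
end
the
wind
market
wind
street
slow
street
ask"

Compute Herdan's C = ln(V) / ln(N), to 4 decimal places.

0.8034

N = 34, V = 17.
ln(V) = 2.833213, ln(N) = 3.526361
C = 2.833213 / 3.526361 = 0.8034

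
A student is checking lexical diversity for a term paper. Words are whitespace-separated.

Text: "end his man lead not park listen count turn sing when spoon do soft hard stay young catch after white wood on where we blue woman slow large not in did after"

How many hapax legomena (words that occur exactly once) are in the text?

Frequencies: not:2, after:2, end:1, his:1, man:1, lead:1, park:1, listen:1, count:1, turn:1, sing:1, when:1, spoon:1, do:1, soft:1, hard:1, stay:1, young:1, catch:1, white:1, … (10 more, each freq 1)
Hapax (freq=1): blue, catch, count, did, do, end, hard, his, in, large, lead, listen, man, on, park, sing, slow, soft, spoon, stay, turn, we, when, where, white, woman, wood, young

28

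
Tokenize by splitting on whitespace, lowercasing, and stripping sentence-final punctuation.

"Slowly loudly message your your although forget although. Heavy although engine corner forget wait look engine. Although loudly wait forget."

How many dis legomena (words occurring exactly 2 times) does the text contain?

4

Frequencies: although:4, forget:3, loudly:2, your:2, engine:2, wait:2, slowly:1, message:1, heavy:1, corner:1, look:1
Words with frequency 2: engine, loudly, wait, your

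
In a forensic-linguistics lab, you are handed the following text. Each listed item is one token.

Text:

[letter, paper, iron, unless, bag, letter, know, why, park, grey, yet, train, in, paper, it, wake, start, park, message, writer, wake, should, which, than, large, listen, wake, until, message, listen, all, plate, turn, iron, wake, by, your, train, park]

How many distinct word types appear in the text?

Distinct types: {all, bag, by, grey, in, iron, it, know, large, letter, listen, message, paper, park, plate, should, start, than, train, turn, unless, until, wake, which, why, writer, yet, your}
V = 28

28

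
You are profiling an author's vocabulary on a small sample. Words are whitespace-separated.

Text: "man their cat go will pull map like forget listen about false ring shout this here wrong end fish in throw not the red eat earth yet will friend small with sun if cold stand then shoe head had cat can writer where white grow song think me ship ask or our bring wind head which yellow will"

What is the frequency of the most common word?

Frequencies: will:3, cat:2, head:2, man:1, their:1, go:1, pull:1, map:1, like:1, forget:1, listen:1, about:1, false:1, ring:1, shout:1, this:1, here:1, wrong:1, end:1, fish:1, … (34 more, each freq 1)
Most common: 'will' with frequency 3.

3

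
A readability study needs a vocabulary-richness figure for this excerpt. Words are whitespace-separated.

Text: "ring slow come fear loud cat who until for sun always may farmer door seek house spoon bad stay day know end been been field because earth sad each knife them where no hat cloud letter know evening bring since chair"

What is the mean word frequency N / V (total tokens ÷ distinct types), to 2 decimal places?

N = 41 tokens, V = 39 types.
Mean frequency = N / V = 41 / 39 = 1.05

1.05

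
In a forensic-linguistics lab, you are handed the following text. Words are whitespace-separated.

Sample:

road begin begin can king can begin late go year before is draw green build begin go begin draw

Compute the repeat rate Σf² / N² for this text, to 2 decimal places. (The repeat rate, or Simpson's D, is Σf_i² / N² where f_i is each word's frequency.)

Frequencies: begin:5, can:2, go:2, draw:2, road:1, king:1, late:1, year:1, before:1, is:1, green:1, build:1
Σf² = 45; N² = 361
Repeat rate = 45 / 361 = 0.12

0.12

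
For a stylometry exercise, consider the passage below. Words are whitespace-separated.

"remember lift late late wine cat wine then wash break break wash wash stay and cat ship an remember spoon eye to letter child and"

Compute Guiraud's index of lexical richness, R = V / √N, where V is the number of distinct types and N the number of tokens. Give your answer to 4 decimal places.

N = 25, V = 17.
√N = 5.000000
R = 17 / 5.000000 = 3.4000

3.4000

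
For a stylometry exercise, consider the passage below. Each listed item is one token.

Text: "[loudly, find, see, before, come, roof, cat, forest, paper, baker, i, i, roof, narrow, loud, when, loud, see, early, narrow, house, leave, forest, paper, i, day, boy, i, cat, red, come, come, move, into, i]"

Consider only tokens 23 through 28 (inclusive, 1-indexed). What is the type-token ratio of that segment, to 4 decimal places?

0.8333

Segment tokens 23–28: forest, paper, i, day, boy, i
Segment N = 6, segment V = 5.
TTR = 5 / 6 = 0.8333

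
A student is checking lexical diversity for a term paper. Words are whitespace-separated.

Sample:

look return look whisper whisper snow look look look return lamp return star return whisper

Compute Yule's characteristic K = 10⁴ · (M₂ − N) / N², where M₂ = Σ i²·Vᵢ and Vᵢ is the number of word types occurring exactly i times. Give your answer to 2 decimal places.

Frequencies: look:5, return:4, whisper:3, snow:1, lamp:1, star:1
N = 15. Frequency spectrum: V_1=3, V_3=1, V_4=1, V_5=1
M₂ = 1²·3 + 3²·1 + 4²·1 + 5²·1 = 53
K = 10000 × (53 − 15) / 15² = 1688.89

1688.89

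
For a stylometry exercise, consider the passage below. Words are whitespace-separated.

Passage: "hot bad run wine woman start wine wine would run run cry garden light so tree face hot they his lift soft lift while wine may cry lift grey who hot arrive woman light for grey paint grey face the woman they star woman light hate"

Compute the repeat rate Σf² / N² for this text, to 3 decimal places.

Frequencies: wine:4, woman:4, hot:3, run:3, light:3, lift:3, grey:3, cry:2, face:2, they:2, bad:1, start:1, would:1, garden:1, so:1, tree:1, his:1, soft:1, while:1, may:1, … (7 more, each freq 1)
Σf² = 106; N² = 2116
Repeat rate = 106 / 2116 = 0.050

0.050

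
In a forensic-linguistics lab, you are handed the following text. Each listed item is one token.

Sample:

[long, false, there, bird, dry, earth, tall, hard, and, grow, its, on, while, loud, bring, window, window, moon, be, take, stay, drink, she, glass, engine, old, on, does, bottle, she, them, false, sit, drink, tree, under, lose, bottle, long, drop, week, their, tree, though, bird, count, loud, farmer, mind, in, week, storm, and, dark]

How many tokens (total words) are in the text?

54

Tokens: long, false, there, bird, dry, earth, tall, hard, and, grow, its, on, while, loud, bring, window, window, moon, be, take, stay, drink, she, glass, engine, old, on, does, bottle, she, them, false, sit, drink, tree, under, lose, bottle, long, drop, week, their, tree, though, bird, count, loud, farmer, mind, in, week, storm, and, dark
N = 54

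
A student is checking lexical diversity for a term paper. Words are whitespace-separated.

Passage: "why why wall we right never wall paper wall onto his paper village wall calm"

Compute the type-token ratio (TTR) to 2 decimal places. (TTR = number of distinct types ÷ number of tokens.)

0.67

N = 15 tokens, V = 10 types.
TTR = V / N = 10 / 15 = 0.67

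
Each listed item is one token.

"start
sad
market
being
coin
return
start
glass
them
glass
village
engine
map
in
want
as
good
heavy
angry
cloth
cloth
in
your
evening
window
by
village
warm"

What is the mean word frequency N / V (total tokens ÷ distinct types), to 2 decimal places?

N = 28 tokens, V = 23 types.
Mean frequency = N / V = 28 / 23 = 1.22

1.22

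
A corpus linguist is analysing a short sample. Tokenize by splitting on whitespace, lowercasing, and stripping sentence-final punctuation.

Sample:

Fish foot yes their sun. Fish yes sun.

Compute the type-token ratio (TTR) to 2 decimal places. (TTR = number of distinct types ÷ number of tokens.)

0.63

N = 8 tokens, V = 5 types.
TTR = V / N = 5 / 8 = 0.63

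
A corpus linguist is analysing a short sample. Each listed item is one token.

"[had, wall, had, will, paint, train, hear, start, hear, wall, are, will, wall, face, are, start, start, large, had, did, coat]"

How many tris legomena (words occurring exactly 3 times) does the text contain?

Frequencies: had:3, wall:3, start:3, will:2, hear:2, are:2, paint:1, train:1, face:1, large:1, did:1, coat:1
Words with frequency 3: had, start, wall

3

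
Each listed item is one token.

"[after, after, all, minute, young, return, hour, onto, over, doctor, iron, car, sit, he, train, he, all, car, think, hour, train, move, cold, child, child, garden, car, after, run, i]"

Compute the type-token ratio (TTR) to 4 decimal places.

0.7000

N = 30 tokens, V = 21 types.
TTR = V / N = 21 / 30 = 0.7000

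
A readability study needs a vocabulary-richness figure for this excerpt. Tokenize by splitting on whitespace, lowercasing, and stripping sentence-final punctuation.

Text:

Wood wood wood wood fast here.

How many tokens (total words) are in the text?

6

Tokens: wood, wood, wood, wood, fast, here
N = 6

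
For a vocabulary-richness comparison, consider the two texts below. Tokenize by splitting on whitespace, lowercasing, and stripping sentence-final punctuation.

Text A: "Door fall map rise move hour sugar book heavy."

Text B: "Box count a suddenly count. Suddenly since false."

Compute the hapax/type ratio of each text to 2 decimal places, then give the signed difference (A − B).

A: hapax=9, V=9, ratio=1.00
B: hapax=4, V=6, ratio=0.67
Difference = 1.00 − 0.67 = 0.33

0.33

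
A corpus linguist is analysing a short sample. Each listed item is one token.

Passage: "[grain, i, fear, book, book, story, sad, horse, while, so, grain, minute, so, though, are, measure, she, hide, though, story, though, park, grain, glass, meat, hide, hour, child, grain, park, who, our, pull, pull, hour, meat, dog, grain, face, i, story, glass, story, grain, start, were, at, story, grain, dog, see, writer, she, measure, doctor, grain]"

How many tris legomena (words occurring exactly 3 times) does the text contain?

Frequencies: grain:8, story:5, though:3, i:2, book:2, so:2, measure:2, she:2, hide:2, park:2, glass:2, meat:2, hour:2, pull:2, dog:2, fear:1, sad:1, horse:1, while:1, minute:1, … (11 more, each freq 1)
Words with frequency 3: though

1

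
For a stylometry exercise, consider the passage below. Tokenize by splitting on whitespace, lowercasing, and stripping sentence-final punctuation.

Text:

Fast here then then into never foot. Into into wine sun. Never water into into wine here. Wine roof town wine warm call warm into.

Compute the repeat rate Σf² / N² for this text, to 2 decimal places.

0.12

Frequencies: into:6, wine:4, here:2, then:2, never:2, warm:2, fast:1, foot:1, sun:1, water:1, roof:1, town:1, call:1
Σf² = 75; N² = 625
Repeat rate = 75 / 625 = 0.12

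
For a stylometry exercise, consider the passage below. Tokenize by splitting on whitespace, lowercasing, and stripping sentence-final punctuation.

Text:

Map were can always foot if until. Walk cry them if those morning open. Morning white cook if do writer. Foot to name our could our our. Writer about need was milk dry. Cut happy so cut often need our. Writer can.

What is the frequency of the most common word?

4

Frequencies: our:4, if:3, writer:3, can:2, foot:2, morning:2, need:2, cut:2, map:1, were:1, always:1, until:1, walk:1, cry:1, them:1, those:1, open:1, white:1, cook:1, do:1, … (10 more, each freq 1)
Most common: 'our' with frequency 4.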